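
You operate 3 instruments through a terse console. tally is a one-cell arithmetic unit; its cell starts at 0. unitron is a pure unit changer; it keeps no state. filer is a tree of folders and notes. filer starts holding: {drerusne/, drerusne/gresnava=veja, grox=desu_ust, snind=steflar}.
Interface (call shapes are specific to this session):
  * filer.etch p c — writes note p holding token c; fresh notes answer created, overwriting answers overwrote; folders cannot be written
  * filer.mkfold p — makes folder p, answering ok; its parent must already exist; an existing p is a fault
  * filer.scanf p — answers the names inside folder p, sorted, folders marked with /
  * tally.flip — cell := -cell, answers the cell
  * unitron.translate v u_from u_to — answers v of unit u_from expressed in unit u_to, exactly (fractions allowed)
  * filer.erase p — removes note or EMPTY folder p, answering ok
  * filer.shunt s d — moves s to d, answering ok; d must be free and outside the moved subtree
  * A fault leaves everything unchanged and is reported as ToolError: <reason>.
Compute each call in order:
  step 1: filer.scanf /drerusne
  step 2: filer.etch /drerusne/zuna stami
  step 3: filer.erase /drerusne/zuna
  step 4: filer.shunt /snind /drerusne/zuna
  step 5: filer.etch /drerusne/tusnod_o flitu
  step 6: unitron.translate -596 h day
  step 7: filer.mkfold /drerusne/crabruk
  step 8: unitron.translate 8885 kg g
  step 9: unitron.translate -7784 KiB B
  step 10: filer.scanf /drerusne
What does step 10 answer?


Answer: [crabruk/, gresnava, tusnod_o, zuna]

Derivation:
CALL filer.scanf[p=/drerusne]
RET  [gresnava]
CALL filer.etch[p=/drerusne/zuna; c=stami]
RET  created
CALL filer.erase[p=/drerusne/zuna]
RET  ok
CALL filer.shunt[s=/snind; d=/drerusne/zuna]
RET  ok
CALL filer.etch[p=/drerusne/tusnod_o; c=flitu]
RET  created
CALL unitron.translate[v=-596; u_from=h; u_to=day]
RET  -149/6
CALL filer.mkfold[p=/drerusne/crabruk]
RET  ok
CALL unitron.translate[v=8885; u_from=kg; u_to=g]
RET  8885000
CALL unitron.translate[v=-7784; u_from=KiB; u_to=B]
RET  -7970816
CALL filer.scanf[p=/drerusne]
RET  [crabruk/, gresnava, tusnod_o, zuna]


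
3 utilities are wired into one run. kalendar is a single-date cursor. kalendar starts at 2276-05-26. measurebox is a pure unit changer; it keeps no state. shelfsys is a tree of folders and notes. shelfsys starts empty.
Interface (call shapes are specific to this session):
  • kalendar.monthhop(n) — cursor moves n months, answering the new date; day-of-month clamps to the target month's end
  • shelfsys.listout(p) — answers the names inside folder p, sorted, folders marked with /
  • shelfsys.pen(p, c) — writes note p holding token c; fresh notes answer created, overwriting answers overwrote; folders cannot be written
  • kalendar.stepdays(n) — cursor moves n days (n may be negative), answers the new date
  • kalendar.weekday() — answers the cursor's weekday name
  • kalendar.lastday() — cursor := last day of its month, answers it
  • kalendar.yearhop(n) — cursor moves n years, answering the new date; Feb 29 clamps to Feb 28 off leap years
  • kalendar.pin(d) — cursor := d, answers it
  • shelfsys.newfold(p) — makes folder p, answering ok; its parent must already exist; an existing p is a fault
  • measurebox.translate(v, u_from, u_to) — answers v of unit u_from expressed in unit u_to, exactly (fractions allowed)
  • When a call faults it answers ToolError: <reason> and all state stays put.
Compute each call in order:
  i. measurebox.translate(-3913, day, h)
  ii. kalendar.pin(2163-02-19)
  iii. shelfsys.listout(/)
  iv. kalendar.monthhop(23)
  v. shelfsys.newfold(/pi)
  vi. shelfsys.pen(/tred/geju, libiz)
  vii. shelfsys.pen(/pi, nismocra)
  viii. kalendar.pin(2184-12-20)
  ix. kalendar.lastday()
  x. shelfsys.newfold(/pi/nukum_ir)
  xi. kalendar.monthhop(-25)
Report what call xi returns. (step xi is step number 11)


Answer: 2182-11-30

Derivation:
% measurebox.translate v: -3913 u_from: day u_to: h
[out] -93912
% kalendar.pin d: 2163-02-19
[out] 2163-02-19
% shelfsys.listout p: /
[out] []
% kalendar.monthhop n: 23
[out] 2165-01-19
% shelfsys.newfold p: /pi
[out] ok
% shelfsys.pen p: /tred/geju c: libiz
[out] ToolError: no parent
% shelfsys.pen p: /pi c: nismocra
[out] ToolError: is a directory
% kalendar.pin d: 2184-12-20
[out] 2184-12-20
% kalendar.lastday
[out] 2184-12-31
% shelfsys.newfold p: /pi/nukum_ir
[out] ok
% kalendar.monthhop n: -25
[out] 2182-11-30


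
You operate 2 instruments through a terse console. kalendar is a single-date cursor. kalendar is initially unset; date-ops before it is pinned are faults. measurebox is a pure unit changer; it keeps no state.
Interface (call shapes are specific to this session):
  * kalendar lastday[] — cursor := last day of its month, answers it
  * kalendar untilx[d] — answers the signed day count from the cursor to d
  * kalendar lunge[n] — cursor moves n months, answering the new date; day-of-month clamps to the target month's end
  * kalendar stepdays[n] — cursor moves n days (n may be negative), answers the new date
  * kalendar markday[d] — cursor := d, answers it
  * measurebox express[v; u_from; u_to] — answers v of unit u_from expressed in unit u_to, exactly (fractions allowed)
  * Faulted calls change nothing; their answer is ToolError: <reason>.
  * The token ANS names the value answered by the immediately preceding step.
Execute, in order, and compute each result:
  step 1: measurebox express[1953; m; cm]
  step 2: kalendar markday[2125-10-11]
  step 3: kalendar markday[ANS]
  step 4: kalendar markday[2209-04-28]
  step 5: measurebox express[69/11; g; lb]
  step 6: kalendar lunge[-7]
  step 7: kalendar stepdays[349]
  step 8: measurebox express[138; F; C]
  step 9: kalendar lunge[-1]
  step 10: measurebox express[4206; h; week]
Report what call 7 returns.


> measurebox express v→1953 u_from→m u_to→cm
= 195300
> kalendar markday d→2125-10-11
= 2125-10-11
> kalendar markday d→ANS
= 2125-10-11
> kalendar markday d→2209-04-28
= 2209-04-28
> measurebox express v→69/11 u_from→g u_to→lb
= 6900000/498951607
> kalendar lunge n→-7
= 2208-09-28
> kalendar stepdays n→349
= 2209-09-12
> measurebox express v→138 u_from→F u_to→C
= 530/9
> kalendar lunge n→-1
= 2209-08-12
> measurebox express v→4206 u_from→h u_to→week
= 701/28

Answer: 2209-09-12


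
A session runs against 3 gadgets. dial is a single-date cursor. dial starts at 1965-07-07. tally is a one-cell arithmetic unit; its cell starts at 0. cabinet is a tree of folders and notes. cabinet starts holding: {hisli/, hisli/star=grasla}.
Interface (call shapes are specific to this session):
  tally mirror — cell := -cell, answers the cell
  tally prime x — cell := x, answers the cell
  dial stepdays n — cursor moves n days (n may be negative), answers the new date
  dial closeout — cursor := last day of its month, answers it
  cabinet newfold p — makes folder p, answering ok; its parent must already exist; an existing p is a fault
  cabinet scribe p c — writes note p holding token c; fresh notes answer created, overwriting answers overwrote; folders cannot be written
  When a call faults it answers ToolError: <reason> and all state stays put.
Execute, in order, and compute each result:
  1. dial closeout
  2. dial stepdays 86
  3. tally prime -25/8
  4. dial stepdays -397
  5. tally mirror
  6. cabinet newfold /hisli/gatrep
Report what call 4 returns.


Calling dial closeout(), and observe 1965-07-31.
I use dial stepdays(86), — result: 1965-10-25.
Calling tally prime(-25/8), → -25/8.
Invoking dial stepdays(-397), and observe 1964-09-23.
I call tally mirror(), → 25/8.
I invoke cabinet newfold(/hisli/gatrep), which returns ok.

Answer: 1964-09-23


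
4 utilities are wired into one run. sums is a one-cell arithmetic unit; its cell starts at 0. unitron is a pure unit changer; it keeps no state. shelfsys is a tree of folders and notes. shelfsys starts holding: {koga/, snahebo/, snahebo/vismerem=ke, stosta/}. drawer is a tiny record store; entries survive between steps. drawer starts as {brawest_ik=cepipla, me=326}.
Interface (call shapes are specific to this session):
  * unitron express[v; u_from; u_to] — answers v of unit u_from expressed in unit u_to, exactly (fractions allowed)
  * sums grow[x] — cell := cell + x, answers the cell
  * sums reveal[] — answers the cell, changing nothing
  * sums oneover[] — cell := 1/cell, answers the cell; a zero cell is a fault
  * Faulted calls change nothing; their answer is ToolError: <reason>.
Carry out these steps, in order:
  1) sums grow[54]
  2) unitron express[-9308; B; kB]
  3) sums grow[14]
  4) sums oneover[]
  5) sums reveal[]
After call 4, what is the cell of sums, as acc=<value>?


Answer: acc=1/68

Derivation:
% sums grow x=54
:: 54
% unitron express v=-9308 u_from=B u_to=kB
:: -2327/250
% sums grow x=14
:: 68
% sums oneover
:: 1/68
% sums reveal
:: 1/68


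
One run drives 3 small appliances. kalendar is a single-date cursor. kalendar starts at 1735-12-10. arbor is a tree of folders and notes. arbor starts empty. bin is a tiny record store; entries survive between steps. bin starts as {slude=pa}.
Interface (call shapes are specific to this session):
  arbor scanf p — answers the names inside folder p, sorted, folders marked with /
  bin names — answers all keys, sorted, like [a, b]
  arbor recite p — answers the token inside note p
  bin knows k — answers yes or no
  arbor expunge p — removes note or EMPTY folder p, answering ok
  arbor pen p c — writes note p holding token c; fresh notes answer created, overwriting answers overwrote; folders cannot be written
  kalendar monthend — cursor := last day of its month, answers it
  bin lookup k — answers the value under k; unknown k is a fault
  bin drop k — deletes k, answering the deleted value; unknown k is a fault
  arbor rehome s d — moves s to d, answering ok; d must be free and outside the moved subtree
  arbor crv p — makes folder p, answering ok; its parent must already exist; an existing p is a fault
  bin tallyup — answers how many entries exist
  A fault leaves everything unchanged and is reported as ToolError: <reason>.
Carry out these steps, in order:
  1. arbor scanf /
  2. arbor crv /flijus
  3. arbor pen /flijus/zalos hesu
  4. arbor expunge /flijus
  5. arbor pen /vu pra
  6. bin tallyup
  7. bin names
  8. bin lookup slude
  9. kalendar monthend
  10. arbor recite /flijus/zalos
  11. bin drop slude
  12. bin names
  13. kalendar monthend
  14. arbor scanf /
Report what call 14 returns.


CALL arbor scanf[p→/]
RET  []
CALL arbor crv[p→/flijus]
RET  ok
CALL arbor pen[p→/flijus/zalos; c→hesu]
RET  created
CALL arbor expunge[p→/flijus]
RET  ToolError: not empty
CALL arbor pen[p→/vu; c→pra]
RET  created
CALL bin tallyup[]
RET  1
CALL bin names[]
RET  [slude]
CALL bin lookup[k→slude]
RET  pa
CALL kalendar monthend[]
RET  1735-12-31
CALL arbor recite[p→/flijus/zalos]
RET  hesu
CALL bin drop[k→slude]
RET  pa
CALL bin names[]
RET  []
CALL kalendar monthend[]
RET  1735-12-31
CALL arbor scanf[p→/]
RET  [flijus/, vu]

Answer: [flijus/, vu]


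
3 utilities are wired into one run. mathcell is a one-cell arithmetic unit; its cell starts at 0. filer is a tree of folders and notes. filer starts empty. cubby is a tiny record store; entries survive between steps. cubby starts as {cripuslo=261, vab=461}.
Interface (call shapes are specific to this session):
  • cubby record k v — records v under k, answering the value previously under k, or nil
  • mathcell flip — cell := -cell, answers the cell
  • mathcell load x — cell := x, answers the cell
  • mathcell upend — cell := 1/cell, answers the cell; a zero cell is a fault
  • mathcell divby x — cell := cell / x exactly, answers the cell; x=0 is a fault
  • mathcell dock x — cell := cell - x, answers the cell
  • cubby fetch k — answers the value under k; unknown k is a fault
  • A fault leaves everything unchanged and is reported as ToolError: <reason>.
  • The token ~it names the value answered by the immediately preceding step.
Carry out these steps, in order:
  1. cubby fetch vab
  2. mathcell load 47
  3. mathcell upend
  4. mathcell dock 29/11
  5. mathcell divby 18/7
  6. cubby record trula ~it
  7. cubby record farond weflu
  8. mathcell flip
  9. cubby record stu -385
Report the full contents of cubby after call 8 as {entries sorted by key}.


Calling cubby fetch using k→vab, and observe 461.
I invoke mathcell load using x→47, giving 47.
I use mathcell upend: 1/47.
Next I call mathcell dock using x→29/11, and see -1352/517.
I call mathcell divby using x→18/7, — result: -4732/4653.
I invoke cubby record using k→trula, v→~it, yielding nil.
I run cubby record using k→farond, v→weflu, → nil.
Using mathcell flip(), and get 4732/4653.
I try cubby record using k→stu, v→-385, → nil.

Answer: {cripuslo=261, farond=weflu, trula=-4732/4653, vab=461}


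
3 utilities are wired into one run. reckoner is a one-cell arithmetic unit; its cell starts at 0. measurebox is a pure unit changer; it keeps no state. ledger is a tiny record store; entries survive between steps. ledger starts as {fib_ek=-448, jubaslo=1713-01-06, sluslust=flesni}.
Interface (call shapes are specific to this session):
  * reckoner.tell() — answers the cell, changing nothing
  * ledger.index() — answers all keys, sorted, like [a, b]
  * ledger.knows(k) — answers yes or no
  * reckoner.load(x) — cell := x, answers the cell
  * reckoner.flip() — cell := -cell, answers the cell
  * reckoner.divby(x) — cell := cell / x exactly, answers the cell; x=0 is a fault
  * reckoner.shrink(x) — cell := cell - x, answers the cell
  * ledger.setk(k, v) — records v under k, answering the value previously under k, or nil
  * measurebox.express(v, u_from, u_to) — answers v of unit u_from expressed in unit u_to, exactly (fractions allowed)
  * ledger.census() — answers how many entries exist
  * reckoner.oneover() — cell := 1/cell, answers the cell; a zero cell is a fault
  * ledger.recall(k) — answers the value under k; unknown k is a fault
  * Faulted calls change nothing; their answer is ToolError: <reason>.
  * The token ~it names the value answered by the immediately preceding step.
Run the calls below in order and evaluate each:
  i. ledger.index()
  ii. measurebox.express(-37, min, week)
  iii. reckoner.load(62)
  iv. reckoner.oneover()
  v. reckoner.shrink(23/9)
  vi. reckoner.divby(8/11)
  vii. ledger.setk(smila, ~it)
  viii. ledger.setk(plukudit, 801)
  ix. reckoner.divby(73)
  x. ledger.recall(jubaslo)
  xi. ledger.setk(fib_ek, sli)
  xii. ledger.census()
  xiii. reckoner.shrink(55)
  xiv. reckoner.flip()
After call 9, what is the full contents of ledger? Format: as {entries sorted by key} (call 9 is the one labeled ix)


Step: ledger.index[]
Result: [fib_ek, jubaslo, sluslust]
Step: measurebox.express[v=-37; u_from=min; u_to=week]
Result: -37/10080
Step: reckoner.load[x=62]
Result: 62
Step: reckoner.oneover[]
Result: 1/62
Step: reckoner.shrink[x=23/9]
Result: -1417/558
Step: reckoner.divby[x=8/11]
Result: -15587/4464
Step: ledger.setk[k=smila; v=~it]
Result: nil
Step: ledger.setk[k=plukudit; v=801]
Result: nil
Step: reckoner.divby[x=73]
Result: -15587/325872
Step: ledger.recall[k=jubaslo]
Result: 1713-01-06
Step: ledger.setk[k=fib_ek; v=sli]
Result: -448
Step: ledger.census[]
Result: 5
Step: reckoner.shrink[x=55]
Result: -17938547/325872
Step: reckoner.flip[]
Result: 17938547/325872

Answer: {fib_ek=-448, jubaslo=1713-01-06, plukudit=801, sluslust=flesni, smila=-15587/4464}


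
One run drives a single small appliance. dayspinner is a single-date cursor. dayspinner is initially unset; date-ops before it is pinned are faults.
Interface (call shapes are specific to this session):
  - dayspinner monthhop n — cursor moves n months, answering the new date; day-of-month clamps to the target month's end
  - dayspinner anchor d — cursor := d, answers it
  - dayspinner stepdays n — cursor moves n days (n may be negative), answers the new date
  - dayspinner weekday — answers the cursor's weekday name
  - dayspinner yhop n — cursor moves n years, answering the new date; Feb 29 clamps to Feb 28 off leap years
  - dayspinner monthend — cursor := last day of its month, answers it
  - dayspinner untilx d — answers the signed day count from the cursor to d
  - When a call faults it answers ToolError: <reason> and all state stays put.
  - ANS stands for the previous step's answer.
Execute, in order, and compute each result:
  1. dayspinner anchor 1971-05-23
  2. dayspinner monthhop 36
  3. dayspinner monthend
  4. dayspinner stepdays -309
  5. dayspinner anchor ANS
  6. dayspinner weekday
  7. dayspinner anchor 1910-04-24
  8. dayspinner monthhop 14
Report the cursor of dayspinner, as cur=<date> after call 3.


Answer: cur=1974-05-31

Derivation:
Act: dayspinner anchor[d='1971-05-23']
Obs: 1971-05-23
Act: dayspinner monthhop[n='36']
Obs: 1974-05-23
Act: dayspinner monthend[]
Obs: 1974-05-31
Act: dayspinner stepdays[n='-309']
Obs: 1973-07-26
Act: dayspinner anchor[d='ANS']
Obs: 1973-07-26
Act: dayspinner weekday[]
Obs: Thursday
Act: dayspinner anchor[d='1910-04-24']
Obs: 1910-04-24
Act: dayspinner monthhop[n='14']
Obs: 1911-06-24


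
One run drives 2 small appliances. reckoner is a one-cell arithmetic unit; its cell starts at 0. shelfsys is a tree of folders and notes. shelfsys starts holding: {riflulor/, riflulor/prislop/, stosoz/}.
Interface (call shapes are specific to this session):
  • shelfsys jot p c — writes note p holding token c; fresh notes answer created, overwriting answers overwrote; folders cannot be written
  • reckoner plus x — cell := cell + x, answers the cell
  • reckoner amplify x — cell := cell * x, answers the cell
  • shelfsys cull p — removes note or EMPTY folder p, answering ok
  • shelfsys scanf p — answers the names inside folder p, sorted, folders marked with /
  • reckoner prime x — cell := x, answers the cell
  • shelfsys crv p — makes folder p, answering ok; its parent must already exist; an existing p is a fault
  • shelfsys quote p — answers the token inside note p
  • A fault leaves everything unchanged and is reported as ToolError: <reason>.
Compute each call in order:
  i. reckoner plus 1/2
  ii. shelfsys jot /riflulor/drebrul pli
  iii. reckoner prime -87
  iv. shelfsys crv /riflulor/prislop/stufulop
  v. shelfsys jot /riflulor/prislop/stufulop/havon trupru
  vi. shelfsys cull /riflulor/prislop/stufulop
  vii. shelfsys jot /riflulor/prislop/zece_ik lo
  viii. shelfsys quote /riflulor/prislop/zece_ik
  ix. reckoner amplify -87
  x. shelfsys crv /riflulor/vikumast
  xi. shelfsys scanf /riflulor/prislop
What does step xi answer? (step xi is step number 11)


Answer: [stufulop/, zece_ik]

Derivation:
! 1. reckoner plus(x=1/2) : 1/2
! 2. shelfsys jot(p=/riflulor/drebrul, c=pli) : created
! 3. reckoner prime(x=-87) : -87
! 4. shelfsys crv(p=/riflulor/prislop/stufulop) : ok
! 5. shelfsys jot(p=/riflulor/prislop/stufulop/havon, c=trupru) : created
! 6. shelfsys cull(p=/riflulor/prislop/stufulop) : ToolError: not empty
! 7. shelfsys jot(p=/riflulor/prislop/zece_ik, c=lo) : created
! 8. shelfsys quote(p=/riflulor/prislop/zece_ik) : lo
! 9. reckoner amplify(x=-87) : 7569
! 10. shelfsys crv(p=/riflulor/vikumast) : ok
! 11. shelfsys scanf(p=/riflulor/prislop) : [stufulop/, zece_ik]


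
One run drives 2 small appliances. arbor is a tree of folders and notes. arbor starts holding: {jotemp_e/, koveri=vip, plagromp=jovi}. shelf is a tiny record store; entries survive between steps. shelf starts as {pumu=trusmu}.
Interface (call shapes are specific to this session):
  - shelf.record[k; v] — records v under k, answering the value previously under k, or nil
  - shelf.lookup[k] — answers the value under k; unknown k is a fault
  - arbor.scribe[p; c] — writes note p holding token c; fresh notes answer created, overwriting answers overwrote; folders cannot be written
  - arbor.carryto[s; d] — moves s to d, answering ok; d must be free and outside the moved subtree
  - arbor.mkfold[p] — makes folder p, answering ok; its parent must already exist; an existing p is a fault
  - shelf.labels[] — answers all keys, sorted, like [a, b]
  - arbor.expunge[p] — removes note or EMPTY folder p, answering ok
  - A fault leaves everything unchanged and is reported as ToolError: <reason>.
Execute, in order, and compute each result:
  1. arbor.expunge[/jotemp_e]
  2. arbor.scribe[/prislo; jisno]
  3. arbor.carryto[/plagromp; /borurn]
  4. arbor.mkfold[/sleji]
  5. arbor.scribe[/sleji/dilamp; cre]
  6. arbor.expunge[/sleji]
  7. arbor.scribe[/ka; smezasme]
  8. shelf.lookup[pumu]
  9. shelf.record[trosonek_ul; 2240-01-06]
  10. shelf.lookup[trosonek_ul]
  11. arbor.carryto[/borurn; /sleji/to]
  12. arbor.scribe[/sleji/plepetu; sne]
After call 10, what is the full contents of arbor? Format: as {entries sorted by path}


Answer: {borurn=jovi, ka=smezasme, koveri=vip, prislo=jisno, sleji/, sleji/dilamp=cre}

Derivation:
Next I call arbor.expunge on /jotemp_e, giving ok.
Invoking arbor.scribe on /prislo, jisno, and observe created.
I try arbor.carryto on /plagromp, /borurn, which returns ok.
I try arbor.mkfold on /sleji, — result: ok.
I try arbor.scribe on /sleji/dilamp, cre, which returns created.
Using arbor.expunge on /sleji, and observe ToolError: not empty.
Next I call arbor.scribe on /ka, smezasme, and get created.
I try shelf.lookup on pumu, → trusmu.
I invoke shelf.record on trosonek_ul, 2240-01-06, yielding nil.
Next I call shelf.lookup on trosonek_ul, and see 2240-01-06.
I call arbor.carryto on /borurn, /sleji/to, and get ok.
Using arbor.scribe on /sleji/plepetu, sne, → created.


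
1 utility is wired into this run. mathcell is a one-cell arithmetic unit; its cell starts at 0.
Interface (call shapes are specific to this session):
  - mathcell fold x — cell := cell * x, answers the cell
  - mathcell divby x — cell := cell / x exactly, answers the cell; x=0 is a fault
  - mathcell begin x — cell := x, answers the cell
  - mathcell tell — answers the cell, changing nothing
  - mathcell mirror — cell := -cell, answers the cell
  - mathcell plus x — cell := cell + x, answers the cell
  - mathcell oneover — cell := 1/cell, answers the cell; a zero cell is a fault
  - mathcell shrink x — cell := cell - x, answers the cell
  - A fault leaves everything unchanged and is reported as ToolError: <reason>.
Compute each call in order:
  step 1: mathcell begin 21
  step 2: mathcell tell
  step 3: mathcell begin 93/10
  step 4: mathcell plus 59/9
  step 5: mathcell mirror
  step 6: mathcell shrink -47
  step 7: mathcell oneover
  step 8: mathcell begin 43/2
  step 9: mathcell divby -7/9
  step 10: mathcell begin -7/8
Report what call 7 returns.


-- mathcell begin(x='21') == 21
-- mathcell tell() == 21
-- mathcell begin(x='93/10') == 93/10
-- mathcell plus(x='59/9') == 1427/90
-- mathcell mirror() == -1427/90
-- mathcell shrink(x='-47') == 2803/90
-- mathcell oneover() == 90/2803
-- mathcell begin(x='43/2') == 43/2
-- mathcell divby(x='-7/9') == -387/14
-- mathcell begin(x='-7/8') == -7/8

Answer: 90/2803


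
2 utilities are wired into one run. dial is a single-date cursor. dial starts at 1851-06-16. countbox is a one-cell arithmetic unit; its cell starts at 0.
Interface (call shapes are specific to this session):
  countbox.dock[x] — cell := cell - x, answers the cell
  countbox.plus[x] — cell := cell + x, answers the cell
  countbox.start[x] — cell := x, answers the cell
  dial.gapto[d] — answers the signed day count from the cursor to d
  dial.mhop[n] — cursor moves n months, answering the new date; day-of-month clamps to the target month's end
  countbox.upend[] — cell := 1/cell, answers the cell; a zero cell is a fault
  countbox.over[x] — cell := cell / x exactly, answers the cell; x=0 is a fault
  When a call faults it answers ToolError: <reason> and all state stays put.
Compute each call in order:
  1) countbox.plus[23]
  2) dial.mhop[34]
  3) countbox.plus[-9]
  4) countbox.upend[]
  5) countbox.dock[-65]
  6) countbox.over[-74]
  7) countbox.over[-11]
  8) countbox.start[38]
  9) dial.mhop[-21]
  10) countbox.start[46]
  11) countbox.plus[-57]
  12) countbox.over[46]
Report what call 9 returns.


Answer: 1852-07-16

Derivation:
→ plus(x=23)
← 23
→ mhop(n=34)
← 1854-04-16
→ plus(x=-9)
← 14
→ upend()
← 1/14
→ dock(x=-65)
← 911/14
→ over(x=-74)
← -911/1036
→ over(x=-11)
← 911/11396
→ start(x=38)
← 38
→ mhop(n=-21)
← 1852-07-16
→ start(x=46)
← 46
→ plus(x=-57)
← -11
→ over(x=46)
← -11/46


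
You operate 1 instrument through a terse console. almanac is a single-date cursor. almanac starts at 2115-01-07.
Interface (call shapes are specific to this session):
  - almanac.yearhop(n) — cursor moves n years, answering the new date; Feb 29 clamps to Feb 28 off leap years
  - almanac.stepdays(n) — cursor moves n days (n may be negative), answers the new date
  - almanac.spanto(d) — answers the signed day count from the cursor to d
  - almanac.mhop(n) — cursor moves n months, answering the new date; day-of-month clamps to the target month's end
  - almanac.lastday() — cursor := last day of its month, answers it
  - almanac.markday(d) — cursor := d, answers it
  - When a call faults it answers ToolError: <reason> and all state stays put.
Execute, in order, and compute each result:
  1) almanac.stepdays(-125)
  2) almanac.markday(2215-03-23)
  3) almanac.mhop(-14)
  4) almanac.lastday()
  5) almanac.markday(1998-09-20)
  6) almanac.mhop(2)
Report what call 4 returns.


-- 1. stepdays(n=-125) => 2114-09-04
-- 2. markday(d=2215-03-23) => 2215-03-23
-- 3. mhop(n=-14) => 2214-01-23
-- 4. lastday() => 2214-01-31
-- 5. markday(d=1998-09-20) => 1998-09-20
-- 6. mhop(n=2) => 1998-11-20

Answer: 2214-01-31


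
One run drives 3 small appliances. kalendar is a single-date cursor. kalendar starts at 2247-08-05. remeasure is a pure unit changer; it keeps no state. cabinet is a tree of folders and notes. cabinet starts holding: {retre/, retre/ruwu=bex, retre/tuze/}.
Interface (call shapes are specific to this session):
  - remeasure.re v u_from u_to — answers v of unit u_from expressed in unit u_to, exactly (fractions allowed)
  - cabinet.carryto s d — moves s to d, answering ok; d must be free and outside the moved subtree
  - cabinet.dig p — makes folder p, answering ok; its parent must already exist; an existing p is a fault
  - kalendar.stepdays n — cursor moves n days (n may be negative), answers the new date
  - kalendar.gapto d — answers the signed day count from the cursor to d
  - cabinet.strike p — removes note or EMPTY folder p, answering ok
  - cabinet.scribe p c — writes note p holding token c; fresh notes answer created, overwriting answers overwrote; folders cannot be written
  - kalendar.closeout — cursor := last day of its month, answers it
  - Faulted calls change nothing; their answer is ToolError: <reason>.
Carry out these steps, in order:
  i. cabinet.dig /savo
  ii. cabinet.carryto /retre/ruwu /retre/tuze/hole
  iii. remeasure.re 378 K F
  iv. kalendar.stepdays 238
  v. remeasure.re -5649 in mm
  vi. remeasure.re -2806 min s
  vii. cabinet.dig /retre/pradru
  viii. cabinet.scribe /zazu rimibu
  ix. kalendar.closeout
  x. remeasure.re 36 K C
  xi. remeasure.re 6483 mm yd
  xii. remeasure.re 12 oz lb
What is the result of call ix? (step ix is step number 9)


Answer: 2248-03-31

Derivation:
% dig p→/savo
  ok
% carryto s→/retre/ruwu d→/retre/tuze/hole
  ok
% re v→378 u_from→K u_to→F
  22073/100
% stepdays n→238
  2248-03-30
% re v→-5649 u_from→in u_to→mm
  -717423/5
% re v→-2806 u_from→min u_to→s
  -168360
% dig p→/retre/pradru
  ok
% scribe p→/zazu c→rimibu
  created
% closeout
  2248-03-31
% re v→36 u_from→K u_to→C
  -4743/20
% re v→6483 u_from→mm u_to→yd
  10805/1524
% re v→12 u_from→oz u_to→lb
  3/4


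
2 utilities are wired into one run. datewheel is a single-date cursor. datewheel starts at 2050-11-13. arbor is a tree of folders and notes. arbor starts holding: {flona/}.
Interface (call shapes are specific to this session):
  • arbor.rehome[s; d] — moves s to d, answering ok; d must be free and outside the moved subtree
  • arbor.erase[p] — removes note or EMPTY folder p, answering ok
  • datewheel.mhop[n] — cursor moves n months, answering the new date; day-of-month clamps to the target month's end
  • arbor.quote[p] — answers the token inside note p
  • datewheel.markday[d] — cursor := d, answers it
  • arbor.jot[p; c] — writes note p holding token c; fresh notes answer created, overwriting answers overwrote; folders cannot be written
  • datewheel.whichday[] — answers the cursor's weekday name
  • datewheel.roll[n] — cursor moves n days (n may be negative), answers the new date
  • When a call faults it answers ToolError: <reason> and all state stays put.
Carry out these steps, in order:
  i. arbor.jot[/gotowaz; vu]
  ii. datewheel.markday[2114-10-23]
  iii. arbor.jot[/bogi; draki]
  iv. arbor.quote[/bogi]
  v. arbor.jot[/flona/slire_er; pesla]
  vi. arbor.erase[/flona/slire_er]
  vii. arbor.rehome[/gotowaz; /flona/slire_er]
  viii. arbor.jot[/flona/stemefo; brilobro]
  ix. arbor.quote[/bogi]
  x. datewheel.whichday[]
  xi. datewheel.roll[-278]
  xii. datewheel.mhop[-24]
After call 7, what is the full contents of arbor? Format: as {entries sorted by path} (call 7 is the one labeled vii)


;; 1. jot(p→/gotowaz, c→vu) => created
;; 2. markday(d→2114-10-23) => 2114-10-23
;; 3. jot(p→/bogi, c→draki) => created
;; 4. quote(p→/bogi) => draki
;; 5. jot(p→/flona/slire_er, c→pesla) => created
;; 6. erase(p→/flona/slire_er) => ok
;; 7. rehome(s→/gotowaz, d→/flona/slire_er) => ok
;; 8. jot(p→/flona/stemefo, c→brilobro) => created
;; 9. quote(p→/bogi) => draki
;; 10. whichday() => Tuesday
;; 11. roll(n→-278) => 2114-01-18
;; 12. mhop(n→-24) => 2112-01-18

Answer: {bogi=draki, flona/, flona/slire_er=vu}


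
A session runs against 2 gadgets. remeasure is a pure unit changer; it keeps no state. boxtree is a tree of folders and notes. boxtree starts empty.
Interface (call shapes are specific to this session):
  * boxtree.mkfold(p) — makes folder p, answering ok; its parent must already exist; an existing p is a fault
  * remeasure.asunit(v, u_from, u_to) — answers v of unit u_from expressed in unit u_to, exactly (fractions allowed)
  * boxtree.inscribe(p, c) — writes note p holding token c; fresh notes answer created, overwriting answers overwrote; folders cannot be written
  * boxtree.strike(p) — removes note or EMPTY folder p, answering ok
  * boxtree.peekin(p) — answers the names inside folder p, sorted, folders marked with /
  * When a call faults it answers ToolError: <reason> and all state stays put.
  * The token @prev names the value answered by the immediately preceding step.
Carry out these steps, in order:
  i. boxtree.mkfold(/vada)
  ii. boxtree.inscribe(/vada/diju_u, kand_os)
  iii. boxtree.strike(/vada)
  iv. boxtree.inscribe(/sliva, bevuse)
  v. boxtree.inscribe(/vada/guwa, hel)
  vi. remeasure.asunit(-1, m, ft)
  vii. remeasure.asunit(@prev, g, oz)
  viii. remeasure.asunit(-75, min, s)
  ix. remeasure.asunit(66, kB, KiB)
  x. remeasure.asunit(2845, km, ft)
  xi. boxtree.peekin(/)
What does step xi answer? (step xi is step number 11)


Answer: [sliva, vada/]

Derivation:
Then boxtree.mkfold passing p: /vada, and see ok.
I call boxtree.inscribe passing p: /vada/diju_u, c: kand_os, yielding created.
Calling boxtree.strike passing p: /vada, yielding ToolError: not empty.
Invoking boxtree.inscribe passing p: /sliva, c: bevuse: created.
Now I run boxtree.inscribe passing p: /vada/guwa, c: hel, and see created.
Now I run remeasure.asunit passing v: -1, u_from: m, u_to: ft, yielding -1250/381.
Invoking remeasure.asunit passing v: @prev, u_from: g, u_to: oz: -2000000000/17281869297.
Then remeasure.asunit passing v: -75, u_from: min, u_to: s, and see -4500.
I use remeasure.asunit passing v: 66, u_from: kB, u_to: KiB, which returns 4125/64.
I call remeasure.asunit passing v: 2845, u_from: km, u_to: ft, and observe 3556250000/381.
Calling boxtree.peekin passing p: /, → [sliva, vada/].


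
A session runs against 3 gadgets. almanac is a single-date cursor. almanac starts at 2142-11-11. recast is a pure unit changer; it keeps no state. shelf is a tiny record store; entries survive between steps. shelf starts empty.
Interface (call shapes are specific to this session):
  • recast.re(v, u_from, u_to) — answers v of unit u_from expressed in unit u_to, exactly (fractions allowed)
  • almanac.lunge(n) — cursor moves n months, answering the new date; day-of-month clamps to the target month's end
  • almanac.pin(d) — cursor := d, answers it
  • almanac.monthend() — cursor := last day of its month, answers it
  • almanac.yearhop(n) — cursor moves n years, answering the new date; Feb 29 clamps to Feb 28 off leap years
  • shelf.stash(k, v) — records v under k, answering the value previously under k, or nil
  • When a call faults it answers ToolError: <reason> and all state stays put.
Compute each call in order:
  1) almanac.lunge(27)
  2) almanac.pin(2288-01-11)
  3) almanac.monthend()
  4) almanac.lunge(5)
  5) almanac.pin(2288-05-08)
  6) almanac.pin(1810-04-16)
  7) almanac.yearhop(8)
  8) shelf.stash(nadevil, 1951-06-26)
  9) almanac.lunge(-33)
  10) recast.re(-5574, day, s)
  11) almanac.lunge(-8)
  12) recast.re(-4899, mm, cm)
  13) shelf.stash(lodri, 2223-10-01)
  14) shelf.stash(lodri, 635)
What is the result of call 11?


Answer: 1814-11-16

Derivation:
CALL lunge[n=27]
RET  2145-02-11
CALL pin[d=2288-01-11]
RET  2288-01-11
CALL monthend[]
RET  2288-01-31
CALL lunge[n=5]
RET  2288-06-30
CALL pin[d=2288-05-08]
RET  2288-05-08
CALL pin[d=1810-04-16]
RET  1810-04-16
CALL yearhop[n=8]
RET  1818-04-16
CALL stash[k=nadevil; v=1951-06-26]
RET  nil
CALL lunge[n=-33]
RET  1815-07-16
CALL re[v=-5574; u_from=day; u_to=s]
RET  -481593600
CALL lunge[n=-8]
RET  1814-11-16
CALL re[v=-4899; u_from=mm; u_to=cm]
RET  -4899/10
CALL stash[k=lodri; v=2223-10-01]
RET  nil
CALL stash[k=lodri; v=635]
RET  2223-10-01


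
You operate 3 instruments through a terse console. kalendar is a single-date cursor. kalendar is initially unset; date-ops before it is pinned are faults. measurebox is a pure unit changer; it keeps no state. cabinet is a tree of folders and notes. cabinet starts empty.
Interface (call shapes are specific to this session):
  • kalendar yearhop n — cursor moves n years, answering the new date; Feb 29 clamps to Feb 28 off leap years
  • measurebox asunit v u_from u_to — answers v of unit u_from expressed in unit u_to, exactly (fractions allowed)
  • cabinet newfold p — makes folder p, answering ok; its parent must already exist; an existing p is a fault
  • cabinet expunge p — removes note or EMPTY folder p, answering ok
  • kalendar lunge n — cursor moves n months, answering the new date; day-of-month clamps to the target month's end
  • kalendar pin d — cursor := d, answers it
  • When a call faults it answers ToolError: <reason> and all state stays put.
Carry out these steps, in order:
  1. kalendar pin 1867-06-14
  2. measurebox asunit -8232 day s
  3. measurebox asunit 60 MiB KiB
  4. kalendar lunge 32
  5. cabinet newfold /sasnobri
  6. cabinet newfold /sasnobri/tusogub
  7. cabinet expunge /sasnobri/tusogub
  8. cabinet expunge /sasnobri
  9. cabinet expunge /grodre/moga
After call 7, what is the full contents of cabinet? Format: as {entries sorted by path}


Answer: {sasnobri/}

Derivation:
·→ kalendar pin(1867-06-14)
·← 1867-06-14
·→ measurebox asunit(-8232, day, s)
·← -711244800
·→ measurebox asunit(60, MiB, KiB)
·← 61440
·→ kalendar lunge(32)
·← 1870-02-14
·→ cabinet newfold(/sasnobri)
·← ok
·→ cabinet newfold(/sasnobri/tusogub)
·← ok
·→ cabinet expunge(/sasnobri/tusogub)
·← ok
·→ cabinet expunge(/sasnobri)
·← ok
·→ cabinet expunge(/grodre/moga)
·← ToolError: not found


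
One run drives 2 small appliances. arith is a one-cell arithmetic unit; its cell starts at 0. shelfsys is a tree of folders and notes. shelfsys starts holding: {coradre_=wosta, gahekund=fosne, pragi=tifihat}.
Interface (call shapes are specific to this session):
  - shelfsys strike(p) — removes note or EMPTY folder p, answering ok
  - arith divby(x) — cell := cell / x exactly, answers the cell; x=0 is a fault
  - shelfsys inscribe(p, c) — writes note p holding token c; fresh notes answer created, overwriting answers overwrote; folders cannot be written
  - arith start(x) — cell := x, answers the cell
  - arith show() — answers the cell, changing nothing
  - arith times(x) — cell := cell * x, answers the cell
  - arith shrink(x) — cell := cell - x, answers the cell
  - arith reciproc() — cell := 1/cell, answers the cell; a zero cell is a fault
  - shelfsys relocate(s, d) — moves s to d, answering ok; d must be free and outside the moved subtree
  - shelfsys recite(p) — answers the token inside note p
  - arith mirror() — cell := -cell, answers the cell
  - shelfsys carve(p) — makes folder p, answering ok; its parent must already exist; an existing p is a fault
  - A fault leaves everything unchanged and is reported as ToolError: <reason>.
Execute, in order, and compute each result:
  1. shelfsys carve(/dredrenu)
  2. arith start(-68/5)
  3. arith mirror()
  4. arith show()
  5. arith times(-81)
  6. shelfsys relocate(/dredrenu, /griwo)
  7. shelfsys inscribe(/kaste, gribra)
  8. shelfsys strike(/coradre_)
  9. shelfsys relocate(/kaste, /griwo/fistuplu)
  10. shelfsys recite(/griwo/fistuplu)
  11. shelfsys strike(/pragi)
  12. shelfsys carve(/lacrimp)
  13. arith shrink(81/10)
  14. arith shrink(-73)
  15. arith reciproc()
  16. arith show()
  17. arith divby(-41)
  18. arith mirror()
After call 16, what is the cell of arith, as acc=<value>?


==> shelfsys carve(p='/dredrenu')
<== ok
==> arith start(x='-68/5')
<== -68/5
==> arith mirror()
<== 68/5
==> arith show()
<== 68/5
==> arith times(x='-81')
<== -5508/5
==> shelfsys relocate(s='/dredrenu', d='/griwo')
<== ok
==> shelfsys inscribe(p='/kaste', c='gribra')
<== created
==> shelfsys strike(p='/coradre_')
<== ok
==> shelfsys relocate(s='/kaste', d='/griwo/fistuplu')
<== ok
==> shelfsys recite(p='/griwo/fistuplu')
<== gribra
==> shelfsys strike(p='/pragi')
<== ok
==> shelfsys carve(p='/lacrimp')
<== ok
==> arith shrink(x='81/10')
<== -11097/10
==> arith shrink(x='-73')
<== -10367/10
==> arith reciproc()
<== -10/10367
==> arith show()
<== -10/10367
==> arith divby(x='-41')
<== 10/425047
==> arith mirror()
<== -10/425047

Answer: acc=-10/10367


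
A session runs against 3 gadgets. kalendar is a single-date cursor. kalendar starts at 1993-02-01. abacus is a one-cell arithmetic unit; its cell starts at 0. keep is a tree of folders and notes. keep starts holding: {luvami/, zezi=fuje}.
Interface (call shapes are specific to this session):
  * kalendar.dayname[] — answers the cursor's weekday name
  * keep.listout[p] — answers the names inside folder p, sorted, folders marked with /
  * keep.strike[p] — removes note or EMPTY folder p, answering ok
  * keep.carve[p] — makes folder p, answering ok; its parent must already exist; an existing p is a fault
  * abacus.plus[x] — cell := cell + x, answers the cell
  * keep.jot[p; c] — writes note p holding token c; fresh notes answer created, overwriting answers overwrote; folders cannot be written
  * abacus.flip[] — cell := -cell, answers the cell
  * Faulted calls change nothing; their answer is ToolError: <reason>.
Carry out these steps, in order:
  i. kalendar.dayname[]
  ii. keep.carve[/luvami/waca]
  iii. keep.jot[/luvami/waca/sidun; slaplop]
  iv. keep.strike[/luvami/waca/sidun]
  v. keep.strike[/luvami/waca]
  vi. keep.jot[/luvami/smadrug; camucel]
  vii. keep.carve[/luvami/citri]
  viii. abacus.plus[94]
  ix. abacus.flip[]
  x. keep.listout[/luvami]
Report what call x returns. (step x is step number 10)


Next I call dayname, which returns Monday.
I use carve passing p='/luvami/waca', → ok.
I call jot passing p='/luvami/waca/sidun', c='slaplop', and see created.
I call strike passing p='/luvami/waca/sidun': ok.
Using strike passing p='/luvami/waca', — result: ok.
Using jot passing p='/luvami/smadrug', c='camucel', which returns created.
Then carve passing p='/luvami/citri', and see ok.
Calling plus passing x='94', giving 94.
Then flip(): -94.
I try listout passing p='/luvami': [citri/, smadrug].

Answer: [citri/, smadrug]
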